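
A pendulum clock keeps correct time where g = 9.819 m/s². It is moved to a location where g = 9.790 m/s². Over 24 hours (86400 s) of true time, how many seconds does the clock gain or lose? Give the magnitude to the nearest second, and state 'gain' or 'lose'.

lose 128 s

The clock's period scales as T ∝ 1/√g, so T'/T = √(9.819/9.790) = 1.00148.
In 86400 s of true time the clock registers 86400/1.00148 = 86272.3 s, so it loses 128 s.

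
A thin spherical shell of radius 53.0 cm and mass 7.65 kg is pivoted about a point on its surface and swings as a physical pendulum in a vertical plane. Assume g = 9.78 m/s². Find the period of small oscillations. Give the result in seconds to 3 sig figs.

1.89 s

I_cm = (2/3)mr² = 1.433 kg·m². The pivot is at distance d = 0.530 m from the centre of mass.
By the parallel-axis theorem, I = I_cm + md² = 1.433 + 2.149 = 3.581 kg·m².
T = 2π√(I/(mgd)) = 2π√(3.581/(7.65 × 9.78 × 0.530)) = 1.89 s.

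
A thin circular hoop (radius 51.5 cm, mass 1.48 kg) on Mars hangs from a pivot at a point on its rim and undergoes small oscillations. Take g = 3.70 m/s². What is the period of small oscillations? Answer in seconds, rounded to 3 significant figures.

I_cm = mr² = 0.3925 kg·m². The pivot is at distance d = 0.515 m from the centre of mass.
By the parallel-axis theorem, I = I_cm + md² = 0.3925 + 0.3925 = 0.7851 kg·m².
T = 2π√(I/(mgd)) = 2π√(0.7851/(1.48 × 3.70 × 0.515)) = 3.32 s.

3.32 s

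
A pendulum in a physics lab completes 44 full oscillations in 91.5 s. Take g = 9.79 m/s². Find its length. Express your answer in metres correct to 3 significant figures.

T = 91.5/44 = 2.080 s.
From T = 2π√(L/g), L = gT²/(4π²) = 9.79 × 2.080²/(4π²) = 1.07 m.

1.07 m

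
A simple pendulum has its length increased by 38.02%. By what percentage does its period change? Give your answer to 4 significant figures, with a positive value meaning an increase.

17.48%

T ∝ √L, so T'/T = √(1.3802) = 1.1748.
Percentage change in T = (1.1748 − 1) × 100% = 17.48%.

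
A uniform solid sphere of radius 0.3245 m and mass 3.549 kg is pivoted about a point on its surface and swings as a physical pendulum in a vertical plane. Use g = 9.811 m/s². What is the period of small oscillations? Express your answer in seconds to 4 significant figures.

1.352 s

I_cm = (2/5)mr² = 0.14948 kg·m². The pivot is at distance d = 0.3245 m from the centre of mass.
By the parallel-axis theorem, I = I_cm + md² = 0.14948 + 0.37371 = 0.52319 kg·m².
T = 2π√(I/(mgd)) = 2π√(0.52319/(3.549 × 9.811 × 0.3245)) = 1.352 s.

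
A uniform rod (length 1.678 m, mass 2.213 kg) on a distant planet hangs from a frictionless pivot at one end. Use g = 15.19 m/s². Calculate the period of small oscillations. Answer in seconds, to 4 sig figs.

For a physical pendulum T = 2π√(I/(mgd)), with d = 0.83900 m from pivot to centre of mass.
I_cm = mL²/12 = 2.213 × 1.678²/12 = 0.51926 kg·m²; I = I_cm + md² = 0.51926 + 2.213 × 0.83900² = 2.0770 kg·m².
T = 2π√(2.0770/(2.213 × 15.19 × 0.83900)) = 1.705 s.

1.705 s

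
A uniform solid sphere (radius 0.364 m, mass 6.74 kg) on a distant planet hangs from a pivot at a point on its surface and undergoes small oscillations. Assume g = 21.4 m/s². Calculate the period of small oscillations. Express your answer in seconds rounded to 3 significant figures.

I_cm = (2/5)mr² = 0.3572 kg·m². The pivot is at distance d = 0.364 m from the centre of mass.
By the parallel-axis theorem, I = I_cm + md² = 0.3572 + 0.8930 = 1.250 kg·m².
T = 2π√(I/(mgd)) = 2π√(1.250/(6.74 × 21.4 × 0.364)) = 0.970 s.

0.970 s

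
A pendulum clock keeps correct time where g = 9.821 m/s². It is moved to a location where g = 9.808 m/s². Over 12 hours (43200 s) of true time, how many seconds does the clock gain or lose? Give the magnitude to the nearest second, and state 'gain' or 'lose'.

lose 29 s

The clock's period scales as T ∝ 1/√g, so T'/T = √(9.821/9.808) = 1.00066.
In 43200 s of true time the clock registers 43200/1.00066 = 43171.4 s, so it loses 29 s.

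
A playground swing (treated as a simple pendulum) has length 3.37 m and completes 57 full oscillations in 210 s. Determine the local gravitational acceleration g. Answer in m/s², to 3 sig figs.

9.80 m/s²

T = 210/57 = 3.684 s.
From T = 2π√(L/g), g = 4π²L/T² = 4π² × 3.37/3.684² = 9.80 m/s².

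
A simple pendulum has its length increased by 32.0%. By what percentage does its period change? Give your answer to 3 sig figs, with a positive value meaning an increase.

T ∝ √L, so T'/T = √(1.320) = 1.149.
Percentage change in T = (1.149 − 1) × 100% = 14.9%.

14.9%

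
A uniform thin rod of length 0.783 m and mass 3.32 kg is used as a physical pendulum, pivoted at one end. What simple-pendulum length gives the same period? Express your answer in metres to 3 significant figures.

0.522 m

The equivalent simple-pendulum length is L_eq = I/(md), where I is about the pivot and d = 0.3915 m.
I_cm = (1/12)mL² = 0.1696 kg·m², so I = I_cm + md² = 0.1696 + 0.5089 = 0.6785 kg·m².
L_eq = 0.6785/(3.32 × 0.3915) = 0.522 m.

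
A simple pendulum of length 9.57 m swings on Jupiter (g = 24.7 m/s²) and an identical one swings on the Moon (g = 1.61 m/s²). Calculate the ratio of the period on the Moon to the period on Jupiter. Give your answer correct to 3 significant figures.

3.92

T ∝ 1/√g, so T₂/T₁ = √(g₁/g₂) = √(24.7/1.61) = 3.92.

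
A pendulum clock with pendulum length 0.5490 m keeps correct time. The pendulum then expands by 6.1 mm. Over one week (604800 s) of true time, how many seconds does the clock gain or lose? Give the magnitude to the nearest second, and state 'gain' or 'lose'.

lose 3332 s

T ∝ √L, so T'/T = √(0.55510/0.5490) = 1.00554.
In 604800 s of true time the clock registers 604800/1.00554 = 601467.7 s, so it loses 3332 s.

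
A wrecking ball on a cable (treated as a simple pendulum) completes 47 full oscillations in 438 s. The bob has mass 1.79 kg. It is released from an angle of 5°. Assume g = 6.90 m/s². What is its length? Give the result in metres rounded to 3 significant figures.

15.2 m

T = 438/47 = 9.319 s.
From T = 2π√(L/g), L = gT²/(4π²) = 6.90 × 9.319²/(4π²) = 15.2 m.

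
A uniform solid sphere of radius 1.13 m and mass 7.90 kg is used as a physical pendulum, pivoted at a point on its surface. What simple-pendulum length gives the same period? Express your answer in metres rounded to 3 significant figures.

The equivalent simple-pendulum length is L_eq = I/(md), where I is about the pivot and d = 1.130 m.
I_cm = (2/5)mR² = 4.035 kg·m², so I = I_cm + md² = 4.035 + 10.09 = 14.12 kg·m².
L_eq = 14.12/(7.90 × 1.130) = 1.58 m.

1.58 m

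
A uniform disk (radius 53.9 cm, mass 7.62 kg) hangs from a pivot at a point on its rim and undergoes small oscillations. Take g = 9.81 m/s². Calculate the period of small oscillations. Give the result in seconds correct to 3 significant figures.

I_cm = ½mr² = 1.107 kg·m². The pivot is at distance d = 0.539 m from the centre of mass.
By the parallel-axis theorem, I = I_cm + md² = 1.107 + 2.214 = 3.321 kg·m².
T = 2π√(I/(mgd)) = 2π√(3.321/(7.62 × 9.81 × 0.539)) = 1.80 s.

1.80 s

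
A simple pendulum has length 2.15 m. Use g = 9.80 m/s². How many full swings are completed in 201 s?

T = 2π√(L/g) = 2π√(2.15/9.80) = 2.943 s.
Number of complete oscillations = ⌊201/2.943⌋ = ⌊68.30⌋ = 68.

68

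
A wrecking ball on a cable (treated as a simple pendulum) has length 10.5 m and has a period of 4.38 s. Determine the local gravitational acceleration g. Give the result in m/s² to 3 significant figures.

From T = 2π√(L/g), g = 4π²L/T² = 4π² × 10.5/4.380² = 21.6 m/s².

21.6 m/s²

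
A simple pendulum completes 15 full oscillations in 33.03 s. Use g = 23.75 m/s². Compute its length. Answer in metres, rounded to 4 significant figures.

T = 33.03/15 = 2.2020 s.
From T = 2π√(L/g), L = gT²/(4π²) = 23.75 × 2.2020²/(4π²) = 2.917 m.

2.917 m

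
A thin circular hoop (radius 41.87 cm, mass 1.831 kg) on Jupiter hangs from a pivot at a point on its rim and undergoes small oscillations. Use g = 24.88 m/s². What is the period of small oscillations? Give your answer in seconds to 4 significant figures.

1.153 s

I_cm = mr² = 0.32099 kg·m². The pivot is at distance d = 0.4187 m from the centre of mass.
By the parallel-axis theorem, I = I_cm + md² = 0.32099 + 0.32099 = 0.64198 kg·m².
T = 2π√(I/(mgd)) = 2π√(0.64198/(1.831 × 24.88 × 0.4187)) = 1.153 s.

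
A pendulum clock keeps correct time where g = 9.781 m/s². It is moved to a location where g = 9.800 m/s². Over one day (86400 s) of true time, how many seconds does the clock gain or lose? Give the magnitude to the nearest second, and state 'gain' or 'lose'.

The clock's period scales as T ∝ 1/√g, so T'/T = √(9.781/9.800) = 0.999030.
In 86400 s of true time the clock registers 86400/0.999030 = 86483.9 s, so it gains 84 s.

gain 84 s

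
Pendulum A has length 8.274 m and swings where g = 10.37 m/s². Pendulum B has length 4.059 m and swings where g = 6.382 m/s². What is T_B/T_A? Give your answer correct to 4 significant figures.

T = 2π√(L/g), so T_B/T_A = √((L_B/g_B)/(L_A/g_A)) = √((4.059/6.382)/(8.274/10.37)) = 0.8928.

0.8928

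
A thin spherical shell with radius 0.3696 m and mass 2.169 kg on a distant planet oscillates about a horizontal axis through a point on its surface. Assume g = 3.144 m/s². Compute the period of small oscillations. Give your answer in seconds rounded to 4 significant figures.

2.781 s

I_cm = (2/3)mr² = 0.19753 kg·m². The pivot is at distance d = 0.3696 m from the centre of mass.
By the parallel-axis theorem, I = I_cm + md² = 0.19753 + 0.29629 = 0.49382 kg·m².
T = 2π√(I/(mgd)) = 2π√(0.49382/(2.169 × 3.144 × 0.3696)) = 2.781 s.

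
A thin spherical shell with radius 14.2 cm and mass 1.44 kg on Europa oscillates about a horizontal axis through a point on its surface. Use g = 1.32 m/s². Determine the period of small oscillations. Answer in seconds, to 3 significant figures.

I_cm = (2/3)mr² = 0.01936 kg·m². The pivot is at distance d = 0.142 m from the centre of mass.
By the parallel-axis theorem, I = I_cm + md² = 0.01936 + 0.02904 = 0.04839 kg·m².
T = 2π√(I/(mgd)) = 2π√(0.04839/(1.44 × 1.32 × 0.142)) = 2.66 s.

2.66 s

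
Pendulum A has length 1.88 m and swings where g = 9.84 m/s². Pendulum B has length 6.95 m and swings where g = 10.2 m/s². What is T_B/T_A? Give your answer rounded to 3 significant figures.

T = 2π√(L/g), so T_B/T_A = √((L_B/g_B)/(L_A/g_A)) = √((6.95/10.2)/(1.88/9.84)) = 1.89.

1.89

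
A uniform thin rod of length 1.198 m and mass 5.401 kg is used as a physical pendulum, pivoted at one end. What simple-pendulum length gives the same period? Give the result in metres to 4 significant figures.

The equivalent simple-pendulum length is L_eq = I/(md), where I is about the pivot and d = 0.59900 m.
I_cm = (1/12)mL² = 0.64596 kg·m², so I = I_cm + md² = 0.64596 + 1.9379 = 2.5838 kg·m².
L_eq = 2.5838/(5.401 × 0.59900) = 0.7987 m.

0.7987 m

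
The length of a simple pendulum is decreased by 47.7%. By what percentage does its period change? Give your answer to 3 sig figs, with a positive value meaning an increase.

-27.7%

T ∝ √L, so T'/T = √(0.5230) = 0.7232.
Percentage change in T = (0.7232 − 1) × 100% = -27.7%.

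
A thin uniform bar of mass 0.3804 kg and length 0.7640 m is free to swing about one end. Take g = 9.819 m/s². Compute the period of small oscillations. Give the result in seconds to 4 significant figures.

For a physical pendulum T = 2π√(I/(mgd)), with d = 0.38200 m from pivot to centre of mass.
I_cm = mL²/12 = 0.3804 × 0.7640²/12 = 0.018503 kg·m²; I = I_cm + md² = 0.018503 + 0.3804 × 0.38200² = 0.074013 kg·m².
T = 2π√(0.074013/(0.3804 × 9.819 × 0.38200)) = 1.431 s.

1.431 s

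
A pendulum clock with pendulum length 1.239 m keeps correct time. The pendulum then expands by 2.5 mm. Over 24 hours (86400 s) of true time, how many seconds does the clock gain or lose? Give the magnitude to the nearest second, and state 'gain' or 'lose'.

T ∝ √L, so T'/T = √(1.24150/1.239) = 1.00101.
In 86400 s of true time the clock registers 86400/1.00101 = 86313.0 s, so it loses 87 s.

lose 87 s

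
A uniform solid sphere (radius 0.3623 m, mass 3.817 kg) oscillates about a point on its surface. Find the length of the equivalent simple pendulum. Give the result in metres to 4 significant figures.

The equivalent simple-pendulum length is L_eq = I/(md), where I is about the pivot and d = 0.36230 m.
I_cm = (2/5)mR² = 0.20041 kg·m², so I = I_cm + md² = 0.20041 + 0.50102 = 0.70143 kg·m².
L_eq = 0.70143/(3.817 × 0.36230) = 0.5072 m.

0.5072 m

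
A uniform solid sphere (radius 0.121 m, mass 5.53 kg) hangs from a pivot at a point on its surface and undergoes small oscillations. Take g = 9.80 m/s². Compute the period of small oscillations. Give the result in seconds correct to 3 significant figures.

0.826 s

I_cm = (2/5)mr² = 0.03239 kg·m². The pivot is at distance d = 0.121 m from the centre of mass.
By the parallel-axis theorem, I = I_cm + md² = 0.03239 + 0.08096 = 0.1134 kg·m².
T = 2π√(I/(mgd)) = 2π√(0.1134/(5.53 × 9.80 × 0.121)) = 0.826 s.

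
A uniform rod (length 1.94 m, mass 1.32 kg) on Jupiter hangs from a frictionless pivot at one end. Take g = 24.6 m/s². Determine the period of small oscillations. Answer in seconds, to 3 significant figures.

1.44 s

For a physical pendulum T = 2π√(I/(mgd)), with d = 0.9700 m from pivot to centre of mass.
I_cm = mL²/12 = 1.32 × 1.94²/12 = 0.4140 kg·m²; I = I_cm + md² = 0.4140 + 1.32 × 0.9700² = 1.656 kg·m².
T = 2π√(1.656/(1.32 × 24.6 × 0.9700)) = 1.44 s.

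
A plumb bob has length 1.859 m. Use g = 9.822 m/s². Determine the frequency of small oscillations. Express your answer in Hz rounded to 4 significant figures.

T = 2π√(L/g) = 2π√(1.859/9.822) = 2.7335 s, so f = 1/T = 0.3658 Hz.

0.3658 Hz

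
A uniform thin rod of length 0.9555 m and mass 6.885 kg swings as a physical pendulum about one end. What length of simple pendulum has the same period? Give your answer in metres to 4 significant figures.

The equivalent simple-pendulum length is L_eq = I/(md), where I is about the pivot and d = 0.47775 m.
I_cm = (1/12)mL² = 0.52382 kg·m², so I = I_cm + md² = 0.52382 + 1.5715 = 2.0953 kg·m².
L_eq = 2.0953/(6.885 × 0.47775) = 0.6370 m.

0.6370 m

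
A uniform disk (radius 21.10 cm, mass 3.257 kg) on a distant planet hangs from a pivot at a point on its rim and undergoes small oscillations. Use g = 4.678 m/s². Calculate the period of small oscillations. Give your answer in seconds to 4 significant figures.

I_cm = ½mr² = 0.072502 kg·m². The pivot is at distance d = 0.2110 m from the centre of mass.
By the parallel-axis theorem, I = I_cm + md² = 0.072502 + 0.14500 = 0.21751 kg·m².
T = 2π√(I/(mgd)) = 2π√(0.21751/(3.257 × 4.678 × 0.2110)) = 1.634 s.

1.634 s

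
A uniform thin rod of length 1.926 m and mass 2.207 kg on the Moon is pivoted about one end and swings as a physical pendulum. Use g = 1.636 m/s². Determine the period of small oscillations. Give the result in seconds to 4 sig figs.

5.566 s

For a physical pendulum T = 2π√(I/(mgd)), with d = 0.96300 m from pivot to centre of mass.
I_cm = mL²/12 = 2.207 × 1.926²/12 = 0.68223 kg·m²; I = I_cm + md² = 0.68223 + 2.207 × 0.96300² = 2.7289 kg·m².
T = 2π√(2.7289/(2.207 × 1.636 × 0.96300)) = 5.566 s.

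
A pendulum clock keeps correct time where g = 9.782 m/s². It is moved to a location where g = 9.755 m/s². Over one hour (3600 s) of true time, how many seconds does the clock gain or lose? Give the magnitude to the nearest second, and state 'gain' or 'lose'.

The clock's period scales as T ∝ 1/√g, so T'/T = √(9.782/9.755) = 1.00138.
In 3600 s of true time the clock registers 3600/1.00138 = 3595.0 s, so it loses 5 s.

lose 5 s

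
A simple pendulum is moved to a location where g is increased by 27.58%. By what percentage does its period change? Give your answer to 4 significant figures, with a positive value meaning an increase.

T ∝ 1/√g, so T'/T = 1/√(1.2758) = 0.88534.
Percentage change in T = (0.88534 − 1) × 100% = -11.47%.

-11.47%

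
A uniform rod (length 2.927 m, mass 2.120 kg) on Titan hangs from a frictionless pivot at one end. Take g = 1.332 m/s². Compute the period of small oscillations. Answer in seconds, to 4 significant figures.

For a physical pendulum T = 2π√(I/(mgd)), with d = 1.4635 m from pivot to centre of mass.
I_cm = mL²/12 = 2.120 × 2.927²/12 = 1.5136 kg·m²; I = I_cm + md² = 1.5136 + 2.120 × 1.4635² = 6.0542 kg·m².
T = 2π√(6.0542/(2.120 × 1.332 × 1.4635)) = 7.605 s.

7.605 s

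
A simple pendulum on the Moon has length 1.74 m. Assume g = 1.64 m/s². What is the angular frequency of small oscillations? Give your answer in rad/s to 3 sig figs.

ω = √(g/L) = √(1.64/1.74) = 0.971 rad/s.

0.971 rad/s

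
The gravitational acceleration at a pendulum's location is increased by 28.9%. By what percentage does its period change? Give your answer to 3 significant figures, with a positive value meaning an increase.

T ∝ 1/√g, so T'/T = 1/√(1.289) = 0.8808.
Percentage change in T = (0.8808 − 1) × 100% = -11.9%.

-11.9%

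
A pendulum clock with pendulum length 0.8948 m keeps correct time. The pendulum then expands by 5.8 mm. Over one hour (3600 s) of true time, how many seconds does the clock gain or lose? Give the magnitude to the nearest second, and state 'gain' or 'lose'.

lose 12 s

T ∝ √L, so T'/T = √(0.90060/0.8948) = 1.00324.
In 3600 s of true time the clock registers 3600/1.00324 = 3588.4 s, so it loses 12 s.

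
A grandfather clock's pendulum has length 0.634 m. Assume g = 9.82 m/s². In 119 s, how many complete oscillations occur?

T = 2π√(L/g) = 2π√(0.634/9.82) = 1.596 s.
Number of complete oscillations = ⌊119/1.596⌋ = ⌊74.54⌋ = 74.

74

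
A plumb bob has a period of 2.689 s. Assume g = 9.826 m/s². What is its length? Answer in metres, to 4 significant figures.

From T = 2π√(L/g), L = gT²/(4π²) = 9.826 × 2.6890²/(4π²) = 1.800 m.

1.800 m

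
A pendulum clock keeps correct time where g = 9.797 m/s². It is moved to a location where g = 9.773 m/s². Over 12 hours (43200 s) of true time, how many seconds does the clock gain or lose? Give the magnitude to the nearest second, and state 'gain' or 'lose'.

The clock's period scales as T ∝ 1/√g, so T'/T = √(9.797/9.773) = 1.00123.
In 43200 s of true time the clock registers 43200/1.00123 = 43147.1 s, so it loses 53 s.

lose 53 s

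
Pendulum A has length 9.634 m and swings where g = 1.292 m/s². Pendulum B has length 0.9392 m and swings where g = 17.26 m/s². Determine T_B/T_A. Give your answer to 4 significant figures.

0.08543

T = 2π√(L/g), so T_B/T_A = √((L_B/g_B)/(L_A/g_A)) = √((0.9392/17.26)/(9.634/1.292)) = 0.08543.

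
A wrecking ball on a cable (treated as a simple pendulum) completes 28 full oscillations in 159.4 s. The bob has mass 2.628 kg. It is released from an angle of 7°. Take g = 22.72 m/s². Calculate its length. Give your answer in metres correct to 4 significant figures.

T = 159.4/28 = 5.6929 s.
From T = 2π√(L/g), L = gT²/(4π²) = 22.72 × 5.6929²/(4π²) = 18.65 m.

18.65 m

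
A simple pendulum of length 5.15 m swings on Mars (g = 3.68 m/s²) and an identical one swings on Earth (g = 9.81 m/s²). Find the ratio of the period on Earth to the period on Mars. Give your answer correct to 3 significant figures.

T ∝ 1/√g, so T₂/T₁ = √(g₁/g₂) = √(3.68/9.81) = 0.612.

0.612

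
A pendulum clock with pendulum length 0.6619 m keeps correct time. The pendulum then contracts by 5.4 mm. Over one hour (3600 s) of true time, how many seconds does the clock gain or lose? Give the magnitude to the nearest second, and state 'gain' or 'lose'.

T ∝ √L, so T'/T = √(0.65650/0.6619) = 0.995912.
In 3600 s of true time the clock registers 3600/0.995912 = 3614.8 s, so it gains 15 s.

gain 15 s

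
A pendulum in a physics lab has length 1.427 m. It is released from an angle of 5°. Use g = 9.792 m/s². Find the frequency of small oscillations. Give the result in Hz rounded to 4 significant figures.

0.4169 Hz

T = 2π√(L/g) = 2π√(1.427/9.792) = 2.3986 s, so f = 1/T = 0.4169 Hz.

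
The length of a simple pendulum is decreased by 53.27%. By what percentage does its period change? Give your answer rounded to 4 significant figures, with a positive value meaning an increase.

-31.64%

T ∝ √L, so T'/T = √(0.46730) = 0.68359.
Percentage change in T = (0.68359 − 1) × 100% = -31.64%.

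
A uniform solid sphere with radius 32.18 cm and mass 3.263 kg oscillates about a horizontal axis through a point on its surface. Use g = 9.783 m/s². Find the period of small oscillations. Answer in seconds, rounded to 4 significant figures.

I_cm = (2/5)mr² = 0.13516 kg·m². The pivot is at distance d = 0.3218 m from the centre of mass.
By the parallel-axis theorem, I = I_cm + md² = 0.13516 + 0.33790 = 0.47306 kg·m².
T = 2π√(I/(mgd)) = 2π√(0.47306/(3.263 × 9.783 × 0.3218)) = 1.348 s.

1.348 s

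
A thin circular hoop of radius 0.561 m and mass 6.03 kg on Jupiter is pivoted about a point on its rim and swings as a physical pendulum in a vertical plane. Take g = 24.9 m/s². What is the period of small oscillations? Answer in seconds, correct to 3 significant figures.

I_cm = mr² = 1.898 kg·m². The pivot is at distance d = 0.561 m from the centre of mass.
By the parallel-axis theorem, I = I_cm + md² = 1.898 + 1.898 = 3.796 kg·m².
T = 2π√(I/(mgd)) = 2π√(3.796/(6.03 × 24.9 × 0.561)) = 1.33 s.

1.33 s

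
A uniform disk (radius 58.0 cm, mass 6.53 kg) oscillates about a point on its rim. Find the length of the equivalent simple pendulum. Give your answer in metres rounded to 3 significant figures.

0.870 m

The equivalent simple-pendulum length is L_eq = I/(md), where I is about the pivot and d = 0.5800 m.
I_cm = ½mR² = 1.098 kg·m², so I = I_cm + md² = 1.098 + 2.197 = 3.295 kg·m².
L_eq = 3.295/(6.53 × 0.5800) = 0.870 m.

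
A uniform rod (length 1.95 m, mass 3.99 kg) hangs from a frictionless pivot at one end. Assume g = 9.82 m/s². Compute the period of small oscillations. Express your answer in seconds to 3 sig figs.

2.29 s

For a physical pendulum T = 2π√(I/(mgd)), with d = 0.9750 m from pivot to centre of mass.
I_cm = mL²/12 = 3.99 × 1.95²/12 = 1.264 kg·m²; I = I_cm + md² = 1.264 + 3.99 × 0.9750² = 5.057 kg·m².
T = 2π√(5.057/(3.99 × 9.82 × 0.9750)) = 2.29 s.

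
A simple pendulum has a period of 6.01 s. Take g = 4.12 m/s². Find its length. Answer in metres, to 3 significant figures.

3.77 m

From T = 2π√(L/g), L = gT²/(4π²) = 4.12 × 6.010²/(4π²) = 3.77 m.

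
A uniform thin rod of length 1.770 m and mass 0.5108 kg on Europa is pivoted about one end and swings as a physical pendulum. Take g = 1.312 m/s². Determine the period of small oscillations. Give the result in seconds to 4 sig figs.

5.959 s

For a physical pendulum T = 2π√(I/(mgd)), with d = 0.88500 m from pivot to centre of mass.
I_cm = mL²/12 = 0.5108 × 1.770²/12 = 0.13336 kg·m²; I = I_cm + md² = 0.13336 + 0.5108 × 0.88500² = 0.53343 kg·m².
T = 2π√(0.53343/(0.5108 × 1.312 × 0.88500)) = 5.959 s.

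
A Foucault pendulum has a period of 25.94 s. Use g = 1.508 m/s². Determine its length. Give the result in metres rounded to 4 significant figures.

25.70 m

From T = 2π√(L/g), L = gT²/(4π²) = 1.508 × 25.940²/(4π²) = 25.70 m.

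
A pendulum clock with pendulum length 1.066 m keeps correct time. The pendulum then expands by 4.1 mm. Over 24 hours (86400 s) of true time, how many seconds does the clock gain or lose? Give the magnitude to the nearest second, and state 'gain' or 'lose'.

lose 166 s

T ∝ √L, so T'/T = √(1.07010/1.066) = 1.00192.
In 86400 s of true time the clock registers 86400/1.00192 = 86234.3 s, so it loses 166 s.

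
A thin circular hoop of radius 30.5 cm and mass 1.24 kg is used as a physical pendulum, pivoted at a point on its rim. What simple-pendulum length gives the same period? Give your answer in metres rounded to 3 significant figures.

The equivalent simple-pendulum length is L_eq = I/(md), where I is about the pivot and d = 0.3050 m.
I_cm = mR² = 0.1154 kg·m², so I = I_cm + md² = 0.1154 + 0.1154 = 0.2307 kg·m².
L_eq = 0.2307/(1.24 × 0.3050) = 0.610 m.

0.610 m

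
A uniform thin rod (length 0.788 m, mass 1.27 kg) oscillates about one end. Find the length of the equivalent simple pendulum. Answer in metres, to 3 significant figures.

0.525 m

The equivalent simple-pendulum length is L_eq = I/(md), where I is about the pivot and d = 0.3940 m.
I_cm = (1/12)mL² = 0.06572 kg·m², so I = I_cm + md² = 0.06572 + 0.1971 = 0.2629 kg·m².
L_eq = 0.2629/(1.27 × 0.3940) = 0.525 m.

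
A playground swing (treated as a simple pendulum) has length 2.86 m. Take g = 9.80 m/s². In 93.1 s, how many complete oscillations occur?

27

T = 2π√(L/g) = 2π√(2.86/9.80) = 3.394 s.
Number of complete oscillations = ⌊93.1/3.394⌋ = ⌊27.43⌋ = 27.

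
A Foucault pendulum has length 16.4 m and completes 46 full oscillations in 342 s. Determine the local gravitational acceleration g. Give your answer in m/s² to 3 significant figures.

11.7 m/s²

T = 342/46 = 7.435 s.
From T = 2π√(L/g), g = 4π²L/T² = 4π² × 16.4/7.435² = 11.7 m/s².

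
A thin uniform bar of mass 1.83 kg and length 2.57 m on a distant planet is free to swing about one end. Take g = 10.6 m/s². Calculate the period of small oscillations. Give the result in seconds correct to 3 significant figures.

For a physical pendulum T = 2π√(I/(mgd)), with d = 1.285 m from pivot to centre of mass.
I_cm = mL²/12 = 1.83 × 2.57²/12 = 1.007 kg·m²; I = I_cm + md² = 1.007 + 1.83 × 1.285² = 4.029 kg·m².
T = 2π√(4.029/(1.83 × 10.6 × 1.285)) = 2.53 s.

2.53 s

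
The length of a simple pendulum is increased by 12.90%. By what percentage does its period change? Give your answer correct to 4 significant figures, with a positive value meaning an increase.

6.254%

T ∝ √L, so T'/T = √(1.1290) = 1.0625.
Percentage change in T = (1.0625 − 1) × 100% = 6.254%.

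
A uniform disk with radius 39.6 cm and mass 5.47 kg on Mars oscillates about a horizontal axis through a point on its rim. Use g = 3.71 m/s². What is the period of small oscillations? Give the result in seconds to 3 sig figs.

2.51 s

I_cm = ½mr² = 0.4289 kg·m². The pivot is at distance d = 0.396 m from the centre of mass.
By the parallel-axis theorem, I = I_cm + md² = 0.4289 + 0.8578 = 1.287 kg·m².
T = 2π√(I/(mgd)) = 2π√(1.287/(5.47 × 3.71 × 0.396)) = 2.51 s.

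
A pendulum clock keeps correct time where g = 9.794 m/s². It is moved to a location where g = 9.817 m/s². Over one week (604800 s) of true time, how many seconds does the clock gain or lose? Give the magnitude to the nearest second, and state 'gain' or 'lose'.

The clock's period scales as T ∝ 1/√g, so T'/T = √(9.794/9.817) = 0.998828.
In 604800 s of true time the clock registers 604800/0.998828 = 605509.7 s, so it gains 710 s.

gain 710 s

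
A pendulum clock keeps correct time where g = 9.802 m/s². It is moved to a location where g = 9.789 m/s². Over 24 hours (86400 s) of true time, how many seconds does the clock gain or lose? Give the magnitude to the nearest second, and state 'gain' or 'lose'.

The clock's period scales as T ∝ 1/√g, so T'/T = √(9.802/9.789) = 1.00066.
In 86400 s of true time the clock registers 86400/1.00066 = 86342.7 s, so it loses 57 s.

lose 57 s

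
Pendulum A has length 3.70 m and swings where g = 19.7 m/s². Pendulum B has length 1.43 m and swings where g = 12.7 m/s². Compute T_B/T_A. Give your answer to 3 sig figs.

T = 2π√(L/g), so T_B/T_A = √((L_B/g_B)/(L_A/g_A)) = √((1.43/12.7)/(3.70/19.7)) = 0.774.

0.774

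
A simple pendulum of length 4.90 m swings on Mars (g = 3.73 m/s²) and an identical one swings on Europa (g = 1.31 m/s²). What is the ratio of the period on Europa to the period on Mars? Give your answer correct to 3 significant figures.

T ∝ 1/√g, so T₂/T₁ = √(g₁/g₂) = √(3.73/1.31) = 1.69.

1.69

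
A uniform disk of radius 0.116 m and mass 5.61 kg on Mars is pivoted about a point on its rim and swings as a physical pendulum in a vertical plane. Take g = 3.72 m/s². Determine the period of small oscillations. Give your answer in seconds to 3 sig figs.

I_cm = ½mr² = 0.03774 kg·m². The pivot is at distance d = 0.116 m from the centre of mass.
By the parallel-axis theorem, I = I_cm + md² = 0.03774 + 0.07549 = 0.1132 kg·m².
T = 2π√(I/(mgd)) = 2π√(0.1132/(5.61 × 3.72 × 0.116)) = 1.36 s.

1.36 s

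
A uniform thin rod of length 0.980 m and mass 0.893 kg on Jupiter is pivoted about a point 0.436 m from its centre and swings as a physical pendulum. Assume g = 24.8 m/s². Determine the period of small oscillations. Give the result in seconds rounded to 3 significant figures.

0.993 s

For a physical pendulum T = 2π√(I/(mgd)), with d = 0.4360 m from pivot to centre of mass.
I_cm = mL²/12 = 0.893 × 0.980²/12 = 0.07147 kg·m²; I = I_cm + md² = 0.07147 + 0.893 × 0.4360² = 0.2412 kg·m².
T = 2π√(0.2412/(0.893 × 24.8 × 0.4360)) = 0.993 s.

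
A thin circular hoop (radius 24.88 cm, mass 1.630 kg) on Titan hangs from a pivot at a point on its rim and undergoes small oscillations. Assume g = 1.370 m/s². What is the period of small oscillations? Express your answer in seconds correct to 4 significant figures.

I_cm = mr² = 0.10090 kg·m². The pivot is at distance d = 0.2488 m from the centre of mass.
By the parallel-axis theorem, I = I_cm + md² = 0.10090 + 0.10090 = 0.20180 kg·m².
T = 2π√(I/(mgd)) = 2π√(0.20180/(1.630 × 1.370 × 0.2488)) = 3.787 s.

3.787 s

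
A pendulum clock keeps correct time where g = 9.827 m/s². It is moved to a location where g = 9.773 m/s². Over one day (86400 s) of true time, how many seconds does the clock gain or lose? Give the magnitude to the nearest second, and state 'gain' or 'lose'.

The clock's period scales as T ∝ 1/√g, so T'/T = √(9.827/9.773) = 1.00276.
In 86400 s of true time the clock registers 86400/1.00276 = 86162.3 s, so it loses 238 s.

lose 238 s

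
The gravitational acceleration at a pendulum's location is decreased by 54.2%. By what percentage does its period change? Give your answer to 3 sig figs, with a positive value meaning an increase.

47.8%

T ∝ 1/√g, so T'/T = 1/√(0.4580) = 1.478.
Percentage change in T = (1.478 − 1) × 100% = 47.8%.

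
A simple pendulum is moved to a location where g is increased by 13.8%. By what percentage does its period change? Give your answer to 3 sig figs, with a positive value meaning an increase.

T ∝ 1/√g, so T'/T = 1/√(1.138) = 0.9374.
Percentage change in T = (0.9374 − 1) × 100% = -6.26%.

-6.26%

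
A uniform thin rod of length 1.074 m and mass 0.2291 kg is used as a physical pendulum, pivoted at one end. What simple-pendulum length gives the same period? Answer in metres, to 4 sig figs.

0.7160 m

The equivalent simple-pendulum length is L_eq = I/(md), where I is about the pivot and d = 0.53700 m.
I_cm = (1/12)mL² = 0.022022 kg·m², so I = I_cm + md² = 0.022022 + 0.066065 = 0.088087 kg·m².
L_eq = 0.088087/(0.2291 × 0.53700) = 0.7160 m.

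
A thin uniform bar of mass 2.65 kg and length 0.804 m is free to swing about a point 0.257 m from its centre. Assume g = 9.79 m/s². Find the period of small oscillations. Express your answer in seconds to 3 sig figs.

For a physical pendulum T = 2π√(I/(mgd)), with d = 0.2570 m from pivot to centre of mass.
I_cm = mL²/12 = 2.65 × 0.804²/12 = 0.1428 kg·m²; I = I_cm + md² = 0.1428 + 2.65 × 0.2570² = 0.3178 kg·m².
T = 2π√(0.3178/(2.65 × 9.79 × 0.2570)) = 1.37 s.

1.37 s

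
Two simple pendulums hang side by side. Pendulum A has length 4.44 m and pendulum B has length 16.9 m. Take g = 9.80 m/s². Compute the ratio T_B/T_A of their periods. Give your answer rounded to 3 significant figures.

1.95

T ∝ √L, so T_B/T_A = √(L_B/L_A) = √(16.9/4.44) = 1.95.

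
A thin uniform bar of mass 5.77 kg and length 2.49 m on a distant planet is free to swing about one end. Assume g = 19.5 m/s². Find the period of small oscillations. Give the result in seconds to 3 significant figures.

1.83 s

For a physical pendulum T = 2π√(I/(mgd)), with d = 1.245 m from pivot to centre of mass.
I_cm = mL²/12 = 5.77 × 2.49²/12 = 2.981 kg·m²; I = I_cm + md² = 2.981 + 5.77 × 1.245² = 11.92 kg·m².
T = 2π√(11.92/(5.77 × 19.5 × 1.245)) = 1.83 s.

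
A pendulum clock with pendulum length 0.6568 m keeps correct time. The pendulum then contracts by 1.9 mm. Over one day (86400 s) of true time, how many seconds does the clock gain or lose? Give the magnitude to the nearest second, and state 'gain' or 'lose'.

gain 125 s

T ∝ √L, so T'/T = √(0.65490/0.6568) = 0.998553.
In 86400 s of true time the clock registers 86400/0.998553 = 86525.2 s, so it gains 125 s.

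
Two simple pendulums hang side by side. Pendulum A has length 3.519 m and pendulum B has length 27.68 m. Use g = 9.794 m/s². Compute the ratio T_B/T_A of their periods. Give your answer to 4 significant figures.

T ∝ √L, so T_B/T_A = √(L_B/L_A) = √(27.68/3.519) = 2.805.

2.805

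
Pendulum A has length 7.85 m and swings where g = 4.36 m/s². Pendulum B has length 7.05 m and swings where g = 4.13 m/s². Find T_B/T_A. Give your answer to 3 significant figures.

T = 2π√(L/g), so T_B/T_A = √((L_B/g_B)/(L_A/g_A)) = √((7.05/4.13)/(7.85/4.36)) = 0.974.

0.974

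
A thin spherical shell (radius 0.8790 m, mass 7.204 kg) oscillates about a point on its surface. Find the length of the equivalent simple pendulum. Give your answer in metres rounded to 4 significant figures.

1.465 m

The equivalent simple-pendulum length is L_eq = I/(md), where I is about the pivot and d = 0.87900 m.
I_cm = (2/3)mR² = 3.7107 kg·m², so I = I_cm + md² = 3.7107 + 5.5661 = 9.2768 kg·m².
L_eq = 9.2768/(7.204 × 0.87900) = 1.465 m.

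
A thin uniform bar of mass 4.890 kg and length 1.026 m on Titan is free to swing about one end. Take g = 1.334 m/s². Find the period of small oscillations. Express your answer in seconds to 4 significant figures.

4.499 s

For a physical pendulum T = 2π√(I/(mgd)), with d = 0.51300 m from pivot to centre of mass.
I_cm = mL²/12 = 4.890 × 1.026²/12 = 0.42897 kg·m²; I = I_cm + md² = 0.42897 + 4.890 × 0.51300² = 1.7159 kg·m².
T = 2π√(1.7159/(4.890 × 1.334 × 0.51300)) = 4.499 s.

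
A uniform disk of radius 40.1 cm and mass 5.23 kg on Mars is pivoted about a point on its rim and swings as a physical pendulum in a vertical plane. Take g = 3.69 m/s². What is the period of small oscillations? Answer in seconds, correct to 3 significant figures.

2.54 s

I_cm = ½mr² = 0.4205 kg·m². The pivot is at distance d = 0.401 m from the centre of mass.
By the parallel-axis theorem, I = I_cm + md² = 0.4205 + 0.8410 = 1.261 kg·m².
T = 2π√(I/(mgd)) = 2π√(1.261/(5.23 × 3.69 × 0.401)) = 2.54 s.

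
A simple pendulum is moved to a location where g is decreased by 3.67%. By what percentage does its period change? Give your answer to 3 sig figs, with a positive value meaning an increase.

1.89%

T ∝ 1/√g, so T'/T = 1/√(0.9633) = 1.019.
Percentage change in T = (1.019 − 1) × 100% = 1.89%.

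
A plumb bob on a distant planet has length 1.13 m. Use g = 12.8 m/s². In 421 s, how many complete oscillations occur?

225

T = 2π√(L/g) = 2π√(1.13/12.8) = 1.867 s.
Number of complete oscillations = ⌊421/1.867⌋ = ⌊225.5⌋ = 225.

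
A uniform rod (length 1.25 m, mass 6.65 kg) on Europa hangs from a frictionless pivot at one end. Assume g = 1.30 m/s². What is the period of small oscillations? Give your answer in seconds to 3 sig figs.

For a physical pendulum T = 2π√(I/(mgd)), with d = 0.6250 m from pivot to centre of mass.
I_cm = mL²/12 = 6.65 × 1.25²/12 = 0.8659 kg·m²; I = I_cm + md² = 0.8659 + 6.65 × 0.6250² = 3.464 kg·m².
T = 2π√(3.464/(6.65 × 1.30 × 0.6250)) = 5.03 s.

5.03 s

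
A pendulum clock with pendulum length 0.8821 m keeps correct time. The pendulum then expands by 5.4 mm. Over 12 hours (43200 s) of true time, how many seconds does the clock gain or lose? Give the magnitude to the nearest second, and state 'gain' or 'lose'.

lose 132 s

T ∝ √L, so T'/T = √(0.88750/0.8821) = 1.00306.
In 43200 s of true time the clock registers 43200/1.00306 = 43068.4 s, so it loses 132 s.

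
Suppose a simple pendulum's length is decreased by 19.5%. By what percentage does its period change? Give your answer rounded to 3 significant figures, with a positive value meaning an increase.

T ∝ √L, so T'/T = √(0.8050) = 0.8972.
Percentage change in T = (0.8972 − 1) × 100% = -10.3%.

-10.3%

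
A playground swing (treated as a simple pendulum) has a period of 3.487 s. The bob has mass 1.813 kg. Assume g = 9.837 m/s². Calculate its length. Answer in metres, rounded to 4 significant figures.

From T = 2π√(L/g), L = gT²/(4π²) = 9.837 × 3.4870²/(4π²) = 3.030 m.

3.030 m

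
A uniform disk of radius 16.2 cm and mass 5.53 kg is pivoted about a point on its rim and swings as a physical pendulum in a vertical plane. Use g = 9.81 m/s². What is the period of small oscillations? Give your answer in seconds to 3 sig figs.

0.989 s

I_cm = ½mr² = 0.07256 kg·m². The pivot is at distance d = 0.162 m from the centre of mass.
By the parallel-axis theorem, I = I_cm + md² = 0.07256 + 0.1451 = 0.2177 kg·m².
T = 2π√(I/(mgd)) = 2π√(0.2177/(5.53 × 9.81 × 0.162)) = 0.989 s.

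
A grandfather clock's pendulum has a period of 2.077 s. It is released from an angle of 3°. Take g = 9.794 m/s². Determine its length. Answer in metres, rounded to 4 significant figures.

1.070 m

From T = 2π√(L/g), L = gT²/(4π²) = 9.794 × 2.0770²/(4π²) = 1.070 m.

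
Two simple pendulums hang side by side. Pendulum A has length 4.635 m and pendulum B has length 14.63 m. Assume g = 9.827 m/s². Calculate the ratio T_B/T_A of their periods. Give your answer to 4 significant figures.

T ∝ √L, so T_B/T_A = √(L_B/L_A) = √(14.63/4.635) = 1.777.

1.777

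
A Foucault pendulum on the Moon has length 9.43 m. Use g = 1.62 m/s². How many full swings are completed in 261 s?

17

T = 2π√(L/g) = 2π√(9.43/1.62) = 15.16 s.
Number of complete oscillations = ⌊261/15.16⌋ = ⌊17.22⌋ = 17.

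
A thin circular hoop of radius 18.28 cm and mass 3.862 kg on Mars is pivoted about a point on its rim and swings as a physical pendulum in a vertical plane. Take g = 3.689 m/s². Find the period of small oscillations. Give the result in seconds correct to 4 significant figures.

1.978 s

I_cm = mr² = 0.12905 kg·m². The pivot is at distance d = 0.1828 m from the centre of mass.
By the parallel-axis theorem, I = I_cm + md² = 0.12905 + 0.12905 = 0.25810 kg·m².
T = 2π√(I/(mgd)) = 2π√(0.25810/(3.862 × 3.689 × 0.1828)) = 1.978 s.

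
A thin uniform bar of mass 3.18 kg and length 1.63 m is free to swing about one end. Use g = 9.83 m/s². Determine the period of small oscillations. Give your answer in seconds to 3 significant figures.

2.09 s

For a physical pendulum T = 2π√(I/(mgd)), with d = 0.8150 m from pivot to centre of mass.
I_cm = mL²/12 = 3.18 × 1.63²/12 = 0.7041 kg·m²; I = I_cm + md² = 0.7041 + 3.18 × 0.8150² = 2.816 kg·m².
T = 2π√(2.816/(3.18 × 9.83 × 0.8150)) = 2.09 s.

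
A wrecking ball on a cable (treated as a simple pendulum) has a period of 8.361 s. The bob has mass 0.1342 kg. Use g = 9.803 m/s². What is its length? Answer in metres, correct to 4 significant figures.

17.36 m

From T = 2π√(L/g), L = gT²/(4π²) = 9.803 × 8.3610²/(4π²) = 17.36 m.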